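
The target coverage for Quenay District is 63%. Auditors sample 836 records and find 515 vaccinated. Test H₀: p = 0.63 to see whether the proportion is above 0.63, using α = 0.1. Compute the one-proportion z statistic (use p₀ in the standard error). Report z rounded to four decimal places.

z = -0.8367

p̂ = 515/836 = 0.616029.
SE = √(p₀(1−p₀)/n) = √(0.2331/836) = 0.016698.
z = (0.616029 − 0.63)/0.016698 = -0.013971/0.016698 = -0.8367.
p-value = P(Z > -0.837) ≈ 0.7986; since p > α = 0.1, fail to reject H₀.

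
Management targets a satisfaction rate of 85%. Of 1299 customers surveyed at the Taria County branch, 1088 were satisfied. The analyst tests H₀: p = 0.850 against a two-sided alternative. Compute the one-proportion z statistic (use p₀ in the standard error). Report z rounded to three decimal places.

p̂ = 1088/1299 ≈ 0.837567.
SE = √(p₀(1−p₀)/n) = √(0.1275/1299) = 0.009907.
z = (0.837567 − 0.85)/0.009907 = -0.012433/0.009907 = -1.255.
p-value = 2·P(Z > 1.255) ≈ 0.2095.

z = -1.255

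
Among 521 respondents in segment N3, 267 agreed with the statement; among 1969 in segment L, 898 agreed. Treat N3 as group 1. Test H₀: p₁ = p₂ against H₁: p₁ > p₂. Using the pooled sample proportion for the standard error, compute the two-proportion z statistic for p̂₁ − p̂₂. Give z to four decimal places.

z = 2.2946

p̂₁ = 267/521 = 0.512476, p̂₂ = 898/1969 = 0.456069.
Pooled p̂ = (267+898)/(521+1969) = 1165/2490 = 0.467871.
SE = √(0.248968 × 0.00242726) = 0.024583.
z = (0.512476 − 0.456069)/0.024583 = 0.056407/0.024583 = 2.2946.
p-value = P(Z > 2.295) ≈ 0.0109.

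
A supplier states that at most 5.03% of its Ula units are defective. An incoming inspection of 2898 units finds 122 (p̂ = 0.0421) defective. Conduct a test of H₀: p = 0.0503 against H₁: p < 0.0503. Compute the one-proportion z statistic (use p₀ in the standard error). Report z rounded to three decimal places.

p̂ = 122/2898 = 0.04210.
SE = √(p₀(1−p₀)/n) = √(0.04777/2898) = 0.00406.
z = (0.04210 − 0.0503)/0.00406 = -0.00820/0.00406 = -2.020.
p-value = P(Z < -2.020) ≈ 0.0217.

z = -2.020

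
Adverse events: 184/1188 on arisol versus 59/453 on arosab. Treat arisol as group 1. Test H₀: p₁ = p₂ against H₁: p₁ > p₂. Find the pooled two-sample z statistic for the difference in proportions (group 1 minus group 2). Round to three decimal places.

z = 1.256

p̂₁ = 184/1188 ≈ 0.154882, p̂₂ = 59/453 ≈ 0.130243.
Pooled p̂ = (184+59)/(1188+453) = 243/1641 = 0.148080.
SE = √(p̂(1−p̂)(1/n₁+1/n₂)) = √(0.148080·0.851920·0.00304926) = √(0.000384672) = 0.019613.
z = (0.154882 − 0.130243)/0.019613 = 0.024639/0.019613 = 1.256.
p-value = P(Z > 1.256) ≈ 0.1045.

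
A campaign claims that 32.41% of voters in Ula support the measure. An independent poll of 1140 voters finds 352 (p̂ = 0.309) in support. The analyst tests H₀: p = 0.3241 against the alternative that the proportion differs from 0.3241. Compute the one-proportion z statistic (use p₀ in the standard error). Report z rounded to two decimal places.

p̂ = 352/1140 ≈ 0.30877.
Standard error under H₀: √(0.3241×0.6759/1140) = 0.01386.
z = (0.30877 − 0.3241)/0.01386 = -0.01533/0.01386 = -1.11.
p-value = 2·P(Z > 1.106) ≈ 0.2688.

z = -1.11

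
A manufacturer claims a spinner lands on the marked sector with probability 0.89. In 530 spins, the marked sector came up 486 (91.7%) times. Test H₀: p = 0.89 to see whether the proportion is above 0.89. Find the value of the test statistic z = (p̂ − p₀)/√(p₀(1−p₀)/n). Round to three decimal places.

z = 1.985

p̂ = 486/530 ≈ 0.91698.
Under H₀, SE = √(0.89·0.11/530) = √(0.000184717) = 0.01359.
z = (0.91698 − 0.89)/0.01359 = 0.02698/0.01359 = 1.985.
p-value = P(Z > 1.985) ≈ 0.0236.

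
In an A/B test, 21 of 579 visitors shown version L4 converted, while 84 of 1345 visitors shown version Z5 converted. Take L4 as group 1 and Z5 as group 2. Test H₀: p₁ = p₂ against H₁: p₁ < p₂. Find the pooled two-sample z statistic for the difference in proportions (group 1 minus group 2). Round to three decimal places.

p̂₁ = 21/579 = 0.03627, p̂₂ = 84/1345 = 0.06245.
Pooled p̂ = (21+84)/(579+1345) = 105/1924 = 0.05457.
SE = √(p̂(1−p̂)(1/n₁+1/n₂)) = √(0.05457·0.94543·0.00247061) = √(0.000127472) = 0.01129.
z = (0.03627 − 0.06245)/0.01129 = -0.02618/0.01129 = -2.319.

z = -2.319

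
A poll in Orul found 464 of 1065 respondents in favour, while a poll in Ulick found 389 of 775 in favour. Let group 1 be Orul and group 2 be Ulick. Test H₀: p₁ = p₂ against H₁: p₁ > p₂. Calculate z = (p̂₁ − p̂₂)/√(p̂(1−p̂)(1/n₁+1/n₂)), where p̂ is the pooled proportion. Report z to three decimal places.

z = -2.814

p̂₁ = 464/1065 ≈ 0.435681, p̂₂ = 389/775 ≈ 0.501935.
Pooled p̂ = (464+389)/(1065+775) = 853/1840 = 0.463587.
SE = √(0.248674 × 0.00222929) = 0.023545.
z = (0.435681 − 0.501935)/0.023545 = -0.066254/0.023545 = -2.814.
p-value = P(Z > -2.814) ≈ 0.9976.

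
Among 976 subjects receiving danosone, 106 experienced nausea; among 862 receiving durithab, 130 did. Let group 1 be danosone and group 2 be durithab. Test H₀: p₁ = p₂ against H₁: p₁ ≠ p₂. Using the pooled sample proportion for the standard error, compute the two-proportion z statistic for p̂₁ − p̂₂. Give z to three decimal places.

z = -2.699

p̂₁ = 106/976 = 0.108607, p̂₂ = 130/862 = 0.150812.
Pooled p̂ = (106+130)/(976+862) = 236/1838 = 0.128400.
SE = √(0.111914 × 0.00218468) = 0.015636.
z = (0.108607 − 0.150812)/0.015636 = -0.042205/0.015636 = -2.699.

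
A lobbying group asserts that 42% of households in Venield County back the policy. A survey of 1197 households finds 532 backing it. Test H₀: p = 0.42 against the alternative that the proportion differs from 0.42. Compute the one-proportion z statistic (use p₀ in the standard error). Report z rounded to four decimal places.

p̂ = 532/1197 ≈ 0.4444444.
Standard error under H₀: √(0.42×0.58/1197) = 0.0142657.
z = (0.4444444 − 0.42)/0.0142657 = 0.0244444/0.0142657 = 1.7135.
Two-sided p-value ≈ 2·Φ(−1.714) = 0.0866.

z = 1.7135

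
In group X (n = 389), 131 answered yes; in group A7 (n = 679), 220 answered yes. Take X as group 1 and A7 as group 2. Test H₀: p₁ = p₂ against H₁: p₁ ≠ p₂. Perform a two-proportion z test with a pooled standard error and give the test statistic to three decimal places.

z = 0.427

p̂₁ = 131/389 ≈ 0.33676, p̂₂ = 220/679 ≈ 0.32401.
Pooled p̂ = (131+220)/(389+679) = 351/1068 = 0.32865.
SE = √(0.22064 × 0.00404345) = 0.02987.
z = (0.33676 − 0.32401)/0.02987 = 0.01275/0.02987 = 0.427.
p-value = 2·P(Z > 0.427) ≈ 0.6694.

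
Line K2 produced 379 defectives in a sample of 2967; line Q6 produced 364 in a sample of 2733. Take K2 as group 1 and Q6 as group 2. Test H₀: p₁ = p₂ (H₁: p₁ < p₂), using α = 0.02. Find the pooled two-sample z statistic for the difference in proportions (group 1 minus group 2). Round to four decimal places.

p̂₁ = 379/2967 ≈ 0.127738, p̂₂ = 364/2733 ≈ 0.133187.
Pooled p̂ = (379+364)/(2967+2733) = 743/5700 = 0.130351.
SE = √(p̂(1−p̂)(1/n₁+1/n₂)) = √(0.130351·0.869649·0.000702939) = √(7.96848e-05) = 0.008927.
z = (0.127738 − 0.133187)/0.008927 = -0.005449/0.008927 = -0.6104.
p-value = P(Z < -0.610) ≈ 0.2708. With α = 0.02, fail to reject H₀.

z = -0.6104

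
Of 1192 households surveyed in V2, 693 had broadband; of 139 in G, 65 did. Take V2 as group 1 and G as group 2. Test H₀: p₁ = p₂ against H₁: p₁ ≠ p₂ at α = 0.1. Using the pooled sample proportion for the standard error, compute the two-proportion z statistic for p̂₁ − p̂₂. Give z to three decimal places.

p̂₁ = 693/1192 = 0.58138, p̂₂ = 65/139 = 0.46763.
Pooled p̂ = (693+65)/(1192+139) = 758/1331 = 0.56950.
SE = √(0.24517 × 0.00803317) = 0.04438.
z = (0.58138 − 0.46763)/0.04438 = 0.11375/0.04438 = 2.563.
p-value = 2·P(Z > 2.563) ≈ 0.0104. With α = 0.1, reject H₀.

z = 2.563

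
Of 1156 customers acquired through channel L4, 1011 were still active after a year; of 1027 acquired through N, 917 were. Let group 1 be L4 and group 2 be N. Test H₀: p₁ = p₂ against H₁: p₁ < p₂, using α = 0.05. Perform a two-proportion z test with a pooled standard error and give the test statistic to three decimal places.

z = -1.330

p̂₁ = 1011/1156 = 0.87457, p̂₂ = 917/1027 = 0.89289.
Pooled p̂ = (1011+917)/(1156+1027) = 1928/2183 = 0.88319.
SE = √(0.103167 × 0.00183876) = 0.01377.
z = (0.87457 − 0.89289)/0.01377 = -0.01832/0.01377 = -1.330.
p-value = P(Z < -1.330) ≈ 0.0917; since p > α = 0.05, fail to reject H₀.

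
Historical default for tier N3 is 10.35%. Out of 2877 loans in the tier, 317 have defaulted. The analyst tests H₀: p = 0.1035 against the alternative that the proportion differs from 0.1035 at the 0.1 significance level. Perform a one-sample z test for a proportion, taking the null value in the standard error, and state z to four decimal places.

z = 1.1770

p̂ = 317/2877 ≈ 0.110184.
SE = √(p₀(1−p₀)/n) = √(0.092788/2877) = 0.005679.
z = (0.110184 − 0.1035)/0.005679 = 0.006684/0.005679 = 1.1770.
Two-sided p-value ≈ 2·Φ(−1.177) = 0.2392; since p > α = 0.1, fail to reject H₀.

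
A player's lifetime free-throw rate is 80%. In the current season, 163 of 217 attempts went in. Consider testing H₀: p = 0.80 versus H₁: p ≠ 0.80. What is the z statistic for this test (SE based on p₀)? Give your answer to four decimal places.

p̂ = 163/217 = 0.751152.
Under H₀, SE = √(0.8·0.2/217) = √(0.000737327) = 0.027154.
z = (0.751152 − 0.8)/0.027154 = -0.048848/0.027154 = -1.7989.
p-value = 2·P(Z > 1.799) ≈ 0.0720.

z = -1.7989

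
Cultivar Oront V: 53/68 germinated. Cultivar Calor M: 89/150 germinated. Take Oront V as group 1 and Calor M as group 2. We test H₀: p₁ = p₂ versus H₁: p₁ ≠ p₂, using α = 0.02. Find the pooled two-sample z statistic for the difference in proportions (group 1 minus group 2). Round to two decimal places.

p̂₁ = 53/68 = 0.7794, p̂₂ = 89/150 = 0.5933.
Pooled p̂ = (53+89)/(68+150) = 142/218 = 0.6514.
SE = √(0.227085 × 0.0213725) = 0.0697.
z = (0.7794 − 0.5933)/0.0697 = 0.1861/0.0697 = 2.67.
p-value = 2·P(Z > 2.671) ≈ 0.0076. With α = 0.02, reject H₀.

z = 2.67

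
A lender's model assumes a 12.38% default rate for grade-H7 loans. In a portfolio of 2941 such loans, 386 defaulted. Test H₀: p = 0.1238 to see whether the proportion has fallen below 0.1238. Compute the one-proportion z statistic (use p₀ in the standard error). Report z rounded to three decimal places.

p̂ = 386/2941 ≈ 0.131248.
SE = √(p₀(1−p₀)/n) = √(0.10847/2941) = 0.006073.
z = (0.131248 − 0.1238)/0.006073 = 0.007448/0.006073 = 1.226.

z = 1.226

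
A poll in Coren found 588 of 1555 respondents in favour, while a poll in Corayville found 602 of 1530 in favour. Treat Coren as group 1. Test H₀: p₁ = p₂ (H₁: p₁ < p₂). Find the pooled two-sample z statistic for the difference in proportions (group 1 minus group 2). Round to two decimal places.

z = -0.87

p̂₁ = 588/1555 = 0.37814, p̂₂ = 602/1530 = 0.39346.
Pooled p̂ = (588+602)/(1555+1530) = 1190/3085 = 0.38574.
SE = √(0.236944 × 0.00129668) = 0.01753.
z = (0.37814 − 0.39346)/0.01753 = -0.01532/0.01753 = -0.87.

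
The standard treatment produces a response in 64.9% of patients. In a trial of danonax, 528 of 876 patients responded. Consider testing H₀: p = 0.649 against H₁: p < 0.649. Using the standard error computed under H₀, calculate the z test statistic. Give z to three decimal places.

p̂ = 528/876 = 0.602740.
SE = √(p₀(1−p₀)/n) = √(0.2278/876) = 0.016126.
z = (0.602740 − 0.649)/0.016126 = -0.046260/0.016126 = -2.869.

z = -2.869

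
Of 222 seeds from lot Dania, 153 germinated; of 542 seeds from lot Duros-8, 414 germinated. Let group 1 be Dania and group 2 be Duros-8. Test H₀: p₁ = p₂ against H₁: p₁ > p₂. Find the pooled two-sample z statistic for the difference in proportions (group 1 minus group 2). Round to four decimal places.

z = -2.1415

p̂₁ = 153/222 ≈ 0.689189, p̂₂ = 414/542 ≈ 0.763838.
Pooled p̂ = (153+414)/(222+542) = 567/764 = 0.742147.
SE = √(p̂(1−p̂)(1/n₁+1/n₂)) = √(0.742147·0.257853·0.00634952) = √(0.00121508) = 0.034858.
z = (0.689189 − 0.763838)/0.034858 = -0.074649/0.034858 = -2.1415.
p-value = P(Z > -2.142) ≈ 0.9839.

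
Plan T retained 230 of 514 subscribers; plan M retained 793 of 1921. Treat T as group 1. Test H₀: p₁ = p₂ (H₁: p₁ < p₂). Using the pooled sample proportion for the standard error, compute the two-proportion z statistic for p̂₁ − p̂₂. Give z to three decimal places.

p̂₁ = 230/514 ≈ 0.44747, p̂₂ = 793/1921 ≈ 0.41281.
Pooled p̂ = (230+793)/(514+1921) = 1023/2435 = 0.42012.
SE = √(0.24362 × 0.00246609) = 0.02451.
z = (0.44747 − 0.41281)/0.02451 = 0.03466/0.02451 = 1.414.
p-value = P(Z < 1.414) ≈ 0.9214.

z = 1.414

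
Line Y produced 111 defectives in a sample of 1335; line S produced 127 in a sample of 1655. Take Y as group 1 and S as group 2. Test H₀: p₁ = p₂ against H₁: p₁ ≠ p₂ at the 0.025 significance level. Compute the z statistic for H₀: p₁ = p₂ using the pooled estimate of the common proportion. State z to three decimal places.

z = 0.644

p̂₁ = 111/1335 = 0.08315, p̂₂ = 127/1655 = 0.07674.
Pooled p̂ = (111+127)/(1335+1655) = 238/2990 = 0.07960.
SE = √(p̂(1−p̂)(1/n₁+1/n₂)) = √(0.07960·0.92040·0.00135329) = √(9.91459e-05) = 0.00996.
z = (0.08315 − 0.07674)/0.00996 = 0.00641/0.00996 = 0.644.
Two-sided p-value ≈ 2·Φ(−0.644) = 0.5198, so at α = 0.025 we fail to reject H₀.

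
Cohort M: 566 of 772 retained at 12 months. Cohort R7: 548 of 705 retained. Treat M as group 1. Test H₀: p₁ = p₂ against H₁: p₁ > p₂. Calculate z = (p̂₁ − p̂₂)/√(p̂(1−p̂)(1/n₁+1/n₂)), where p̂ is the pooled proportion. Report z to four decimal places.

z = -1.9682

p̂₁ = 566/772 ≈ 0.733161, p̂₂ = 548/705 ≈ 0.777305.
Pooled p̂ = (566+548)/(772+705) = 1114/1477 = 0.754232.
SE = √(0.185366 × 0.00271378) = 0.022429.
z = (0.733161 − 0.777305)/0.022429 = -0.044144/0.022429 = -1.9682.
p-value = P(Z > -1.968) ≈ 0.9755.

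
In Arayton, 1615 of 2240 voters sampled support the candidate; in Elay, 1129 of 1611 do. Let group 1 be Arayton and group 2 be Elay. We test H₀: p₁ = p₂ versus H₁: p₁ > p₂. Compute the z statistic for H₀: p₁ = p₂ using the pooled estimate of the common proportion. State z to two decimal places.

p̂₁ = 1615/2240 = 0.7210, p̂₂ = 1129/1611 = 0.7008.
Pooled p̂ = (1615+1129)/(2240+1611) = 2744/3851 = 0.7125.
SE = √(p̂(1−p̂)(1/n₁+1/n₂)) = √(0.7125·0.2875·0.00106716) = √(0.000218582) = 0.0148.
z = (0.7210 − 0.7008)/0.0148 = 0.0202/0.0148 = 1.36.
p-value = P(Z > 1.365) ≈ 0.0862.

z = 1.36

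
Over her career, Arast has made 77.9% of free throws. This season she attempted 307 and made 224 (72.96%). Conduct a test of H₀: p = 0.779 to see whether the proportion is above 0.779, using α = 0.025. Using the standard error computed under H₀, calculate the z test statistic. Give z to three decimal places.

p̂ = 224/307 ≈ 0.72964.
SE = √(p₀(1−p₀)/n) = √(0.17216/307) = 0.02368.
z = (0.72964 − 0.779)/0.02368 = -0.04936/0.02368 = -2.084.
p-value = P(Z > -2.084) ≈ 0.9814; since p > α = 0.025, fail to reject H₀.

z = -2.084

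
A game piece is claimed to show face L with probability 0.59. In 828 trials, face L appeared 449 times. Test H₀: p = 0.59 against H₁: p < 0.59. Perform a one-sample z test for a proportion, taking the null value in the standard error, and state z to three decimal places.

z = -2.792

p̂ = 449/828 ≈ 0.542271.
Under H₀, SE = √(0.59·0.41/828) = √(0.00029215) = 0.017092.
z = (0.542271 − 0.59)/0.017092 = -0.047729/0.017092 = -2.792.
p-value = P(Z < -2.792) ≈ 0.0026.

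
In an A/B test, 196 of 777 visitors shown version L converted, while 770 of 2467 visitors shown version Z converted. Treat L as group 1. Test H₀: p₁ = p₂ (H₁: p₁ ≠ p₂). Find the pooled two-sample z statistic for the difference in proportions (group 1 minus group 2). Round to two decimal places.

z = -3.18

p̂₁ = 196/777 = 0.2523, p̂₂ = 770/2467 = 0.3121.
Pooled p̂ = (196+770)/(777+2467) = 966/3244 = 0.2978.
SE = √(0.209107 × 0.00169235) = 0.0188.
z = (0.2523 − 0.3121)/0.0188 = -0.0598/0.0188 = -3.18.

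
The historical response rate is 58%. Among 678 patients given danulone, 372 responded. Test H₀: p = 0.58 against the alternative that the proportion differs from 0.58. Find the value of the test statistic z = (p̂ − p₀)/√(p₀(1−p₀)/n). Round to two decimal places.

p̂ = 372/678 ≈ 0.5487.
Standard error under H₀: √(0.58×0.42/678) = 0.0190.
z = (0.5487 − 0.58)/0.0190 = -0.0313/0.0190 = -1.65.
Two-sided p-value ≈ 2·Φ(−1.653) = 0.0984.

z = -1.65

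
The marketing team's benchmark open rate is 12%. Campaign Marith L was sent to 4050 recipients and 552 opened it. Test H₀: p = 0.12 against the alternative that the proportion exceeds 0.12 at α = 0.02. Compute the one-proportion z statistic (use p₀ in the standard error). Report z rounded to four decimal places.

p̂ = 552/4050 ≈ 0.1362963.
SE = √(p₀(1−p₀)/n) = √(0.1056/4050) = 0.0051063.
z = (0.1362963 − 0.12)/0.0051063 = 0.0162963/0.0051063 = 3.1914.
p-value = P(Z > 3.191) ≈ 0.0007; since p < α = 0.02, reject H₀.

z = 3.1914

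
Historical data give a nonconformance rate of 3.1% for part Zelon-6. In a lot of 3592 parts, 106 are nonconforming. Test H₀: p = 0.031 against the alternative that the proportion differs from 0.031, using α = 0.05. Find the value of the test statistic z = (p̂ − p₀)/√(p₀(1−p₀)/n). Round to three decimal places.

z = -0.515

p̂ = 106/3592 = 0.029510.
Under H₀, SE = √(0.031·0.969/3592) = √(8.36275e-06) = 0.002892.
z = (0.029510 − 0.031)/0.002892 = -0.001490/0.002892 = -0.515.
p-value = 2·P(Z > 0.515) ≈ 0.6064; since p > α = 0.05, fail to reject H₀.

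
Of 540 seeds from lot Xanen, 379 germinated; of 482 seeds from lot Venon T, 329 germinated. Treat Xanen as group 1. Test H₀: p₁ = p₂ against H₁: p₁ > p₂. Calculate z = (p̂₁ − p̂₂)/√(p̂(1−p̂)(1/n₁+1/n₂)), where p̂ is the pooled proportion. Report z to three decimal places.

z = 0.667

p̂₁ = 379/540 ≈ 0.70185, p̂₂ = 329/482 ≈ 0.68257.
Pooled p̂ = (379+329)/(540+482) = 708/1022 = 0.69276.
SE = √(p̂(1−p̂)(1/n₁+1/n₂)) = √(0.69276·0.30724·0.00392654) = √(0.00083574) = 0.02891.
z = (0.70185 − 0.68257)/0.02891 = 0.01928/0.02891 = 0.667.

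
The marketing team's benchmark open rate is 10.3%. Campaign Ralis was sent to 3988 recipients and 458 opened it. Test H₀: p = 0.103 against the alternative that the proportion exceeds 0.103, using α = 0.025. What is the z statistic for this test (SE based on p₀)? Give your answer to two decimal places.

z = 2.46

p̂ = 458/3988 ≈ 0.1148.
Standard error under H₀: √(0.103×0.897/3988) = 0.0048.
z = (0.1148 − 0.103)/0.0048 = 0.0118/0.0048 = 2.46.
p-value = P(Z > 2.461) ≈ 0.0069, so at α = 0.025 we reject H₀.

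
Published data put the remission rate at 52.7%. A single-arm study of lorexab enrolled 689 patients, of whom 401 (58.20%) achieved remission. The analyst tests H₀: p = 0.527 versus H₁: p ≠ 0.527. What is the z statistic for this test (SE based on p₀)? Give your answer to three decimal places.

p̂ = 401/689 ≈ 0.58200.
Standard error under H₀: √(0.527×0.473/689) = 0.01902.
z = (0.58200 − 0.527)/0.01902 = 0.05500/0.01902 = 2.892.

z = 2.892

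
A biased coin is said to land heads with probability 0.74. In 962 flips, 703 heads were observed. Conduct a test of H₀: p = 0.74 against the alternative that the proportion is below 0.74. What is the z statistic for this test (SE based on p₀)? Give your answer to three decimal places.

z = -0.653

p̂ = 703/962 ≈ 0.73077.
Under H₀, SE = √(0.74·0.26/962) = √(0.0002) = 0.01414.
z = (0.73077 − 0.74)/0.01414 = -0.00923/0.01414 = -0.653.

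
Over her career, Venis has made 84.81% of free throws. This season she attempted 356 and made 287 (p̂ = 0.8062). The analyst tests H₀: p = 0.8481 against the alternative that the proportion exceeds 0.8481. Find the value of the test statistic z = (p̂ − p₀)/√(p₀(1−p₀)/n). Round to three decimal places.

z = -2.204

p̂ = 287/356 = 0.80618.
Under H₀, SE = √(0.8481·0.1519/356) = √(0.000361872) = 0.01902.
z = (0.80618 − 0.8481)/0.01902 = -0.04192/0.01902 = -2.204.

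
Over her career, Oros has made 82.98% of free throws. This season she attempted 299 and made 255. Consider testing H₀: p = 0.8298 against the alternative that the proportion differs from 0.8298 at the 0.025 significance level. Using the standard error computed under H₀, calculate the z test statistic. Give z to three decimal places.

z = 1.060

p̂ = 255/299 ≈ 0.85284.
SE = √(p₀(1−p₀)/n) = √(0.14123/299) = 0.02173.
z = (0.85284 − 0.8298)/0.02173 = 0.02304/0.02173 = 1.060.
Two-sided p-value ≈ 2·Φ(−1.060) = 0.2890. With α = 0.025, fail to reject H₀.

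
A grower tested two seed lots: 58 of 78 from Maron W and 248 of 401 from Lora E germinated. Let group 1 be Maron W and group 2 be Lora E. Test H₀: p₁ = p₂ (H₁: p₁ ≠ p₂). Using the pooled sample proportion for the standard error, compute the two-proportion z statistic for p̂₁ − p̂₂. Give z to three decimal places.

z = 2.105

p̂₁ = 58/78 = 0.74359, p̂₂ = 248/401 = 0.61845.
Pooled p̂ = (58+248)/(78+401) = 306/479 = 0.63883.
SE = √(p̂(1−p̂)(1/n₁+1/n₂)) = √(0.63883·0.36117·0.0153143) = √(0.0035334) = 0.05944.
z = (0.74359 − 0.61845)/0.05944 = 0.12514/0.05944 = 2.105.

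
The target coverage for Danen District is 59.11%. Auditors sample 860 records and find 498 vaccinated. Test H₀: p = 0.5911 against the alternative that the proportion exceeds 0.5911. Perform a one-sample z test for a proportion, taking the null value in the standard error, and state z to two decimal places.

p̂ = 498/860 = 0.57907.
Standard error under H₀: √(0.5911×0.4089/860) = 0.01676.
z = (0.57907 − 0.5911)/0.01676 = -0.01203/0.01676 = -0.72.
p-value = P(Z > -0.718) ≈ 0.7635.

z = -0.72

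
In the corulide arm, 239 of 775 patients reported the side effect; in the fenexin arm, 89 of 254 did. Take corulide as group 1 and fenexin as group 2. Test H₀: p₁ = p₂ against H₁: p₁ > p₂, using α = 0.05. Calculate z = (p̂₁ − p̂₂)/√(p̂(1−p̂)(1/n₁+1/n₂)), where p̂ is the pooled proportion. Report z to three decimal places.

p̂₁ = 239/775 ≈ 0.30839, p̂₂ = 89/254 ≈ 0.35039.
Pooled p̂ = (239+89)/(775+254) = 328/1029 = 0.31876.
SE = √(p̂(1−p̂)(1/n₁+1/n₂)) = √(0.31876·0.68124·0.00522733) = √(0.00113512) = 0.03369.
z = (0.30839 − 0.35039)/0.03369 = -0.04200/0.03369 = -1.247.
p-value = P(Z > -1.247) ≈ 0.8938; since p > α = 0.05, fail to reject H₀.

z = -1.247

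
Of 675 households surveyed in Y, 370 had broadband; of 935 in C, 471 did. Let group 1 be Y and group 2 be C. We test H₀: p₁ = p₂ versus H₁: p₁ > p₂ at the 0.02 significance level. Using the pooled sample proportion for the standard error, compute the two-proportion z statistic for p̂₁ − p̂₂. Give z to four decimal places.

p̂₁ = 370/675 ≈ 0.548148, p̂₂ = 471/935 ≈ 0.503743.
Pooled p̂ = (370+471)/(675+935) = 841/1610 = 0.522360.
SE = √(0.2495 × 0.002551) = 0.025228.
z = (0.548148 − 0.503743)/0.025228 = 0.044405/0.025228 = 1.7601.
p-value = P(Z > 1.760) ≈ 0.0392, so at α = 0.02 we fail to reject H₀.

z = 1.7601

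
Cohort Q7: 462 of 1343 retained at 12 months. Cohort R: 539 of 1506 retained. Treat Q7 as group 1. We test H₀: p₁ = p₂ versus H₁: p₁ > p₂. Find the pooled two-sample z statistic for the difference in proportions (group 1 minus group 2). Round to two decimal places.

z = -0.78

p̂₁ = 462/1343 ≈ 0.3440, p̂₂ = 539/1506 ≈ 0.3579.
Pooled p̂ = (462+539)/(1343+1506) = 1001/2849 = 0.3514.
SE = √(p̂(1−p̂)(1/n₁+1/n₂)) = √(0.3514·0.6486·0.00140861) = √(0.000321028) = 0.0179.
z = (0.3440 − 0.3579)/0.0179 = -0.0139/0.0179 = -0.78.
p-value = P(Z > -0.776) ≈ 0.7810.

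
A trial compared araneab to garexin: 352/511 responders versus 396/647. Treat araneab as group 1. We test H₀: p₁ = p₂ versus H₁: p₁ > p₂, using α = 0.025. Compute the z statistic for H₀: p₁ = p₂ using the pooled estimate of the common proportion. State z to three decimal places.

p̂₁ = 352/511 ≈ 0.68885, p̂₂ = 396/647 ≈ 0.61206.
Pooled p̂ = (352+396)/(511+647) = 748/1158 = 0.64594.
SE = √(0.228701 × 0.00350254) = 0.02830.
z = (0.68885 − 0.61206)/0.02830 = 0.07679/0.02830 = 2.713.
p-value = P(Z > 2.713) ≈ 0.0033; since p < α = 0.025, reject H₀.

z = 2.713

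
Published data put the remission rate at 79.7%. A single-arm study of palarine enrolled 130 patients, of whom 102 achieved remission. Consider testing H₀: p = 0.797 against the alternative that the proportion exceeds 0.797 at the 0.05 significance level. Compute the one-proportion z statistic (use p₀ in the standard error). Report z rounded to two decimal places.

z = -0.35

p̂ = 102/130 = 0.7846.
SE = √(p₀(1−p₀)/n) = √(0.16179/130) = 0.0353.
z = (0.7846 − 0.797)/0.0353 = -0.0124/0.0353 = -0.35.
p-value = P(Z > -0.351) ≈ 0.6372, so at α = 0.05 we fail to reject H₀.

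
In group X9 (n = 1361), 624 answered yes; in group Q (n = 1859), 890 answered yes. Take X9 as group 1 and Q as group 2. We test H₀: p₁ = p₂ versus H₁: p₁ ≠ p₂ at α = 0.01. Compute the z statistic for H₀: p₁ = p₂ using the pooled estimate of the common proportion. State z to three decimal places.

z = -1.138

p̂₁ = 624/1361 ≈ 0.45849, p̂₂ = 890/1859 ≈ 0.47875.
Pooled p̂ = (624+890)/(1361+1859) = 1514/3220 = 0.47019.
SE = √(0.249111 × 0.00127268) = 0.01781.
z = (0.45849 − 0.47875)/0.01781 = -0.02026/0.01781 = -1.138.
Two-sided p-value ≈ 2·Φ(−1.138) = 0.2551, so at α = 0.01 we fail to reject H₀.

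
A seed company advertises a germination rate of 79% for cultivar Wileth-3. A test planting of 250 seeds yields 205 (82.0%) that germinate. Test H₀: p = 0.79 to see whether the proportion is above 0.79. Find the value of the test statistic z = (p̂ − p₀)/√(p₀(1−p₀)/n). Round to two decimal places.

p̂ = 205/250 ≈ 0.8200.
Under H₀, SE = √(0.79·0.21/250) = √(0.0006636) = 0.0258.
z = (0.8200 − 0.79)/0.0258 = 0.0300/0.0258 = 1.16.
p-value = P(Z > 1.165) ≈ 0.1221.

z = 1.16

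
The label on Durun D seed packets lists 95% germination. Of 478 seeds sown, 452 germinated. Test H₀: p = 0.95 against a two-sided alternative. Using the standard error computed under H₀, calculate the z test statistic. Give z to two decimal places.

p̂ = 452/478 = 0.9456.
SE = √(p₀(1−p₀)/n) = √(0.0475/478) = 0.0100.
z = (0.9456 − 0.95)/0.0100 = -0.0044/0.0100 = -0.44.
p-value = 2·P(Z > 0.441) ≈ 0.6594.

z = -0.44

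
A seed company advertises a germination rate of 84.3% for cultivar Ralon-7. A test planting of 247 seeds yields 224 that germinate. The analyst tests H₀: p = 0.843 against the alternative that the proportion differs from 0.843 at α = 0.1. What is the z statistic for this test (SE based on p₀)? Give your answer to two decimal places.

z = 2.76

p̂ = 224/247 = 0.90688.
SE = √(p₀(1−p₀)/n) = √(0.13235/247) = 0.02315.
z = (0.90688 − 0.843)/0.02315 = 0.06388/0.02315 = 2.76.
Two-sided p-value ≈ 2·Φ(−2.760) = 0.0058; since p < α = 0.1, reject H₀.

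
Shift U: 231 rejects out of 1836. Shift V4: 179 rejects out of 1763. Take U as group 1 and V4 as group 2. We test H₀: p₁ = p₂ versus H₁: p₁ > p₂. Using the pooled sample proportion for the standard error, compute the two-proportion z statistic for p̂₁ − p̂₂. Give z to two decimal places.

p̂₁ = 231/1836 = 0.1258, p̂₂ = 179/1763 = 0.1015.
Pooled p̂ = (231+179)/(1836+1763) = 410/3599 = 0.1139.
SE = √(p̂(1−p̂)(1/n₁+1/n₂)) = √(0.1139·0.8861·0.00111188) = √(0.000112236) = 0.0106.
z = (0.1258 − 0.1015)/0.0106 = 0.0243/0.0106 = 2.29.

z = 2.29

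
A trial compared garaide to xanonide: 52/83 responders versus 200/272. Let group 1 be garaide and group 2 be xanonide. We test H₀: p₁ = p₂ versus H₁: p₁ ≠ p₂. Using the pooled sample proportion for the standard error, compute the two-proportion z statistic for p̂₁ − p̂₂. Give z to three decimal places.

p̂₁ = 52/83 = 0.626506, p̂₂ = 200/272 = 0.735294.
Pooled p̂ = (52+200)/(83+272) = 252/355 = 0.709859.
SE = √(p̂(1−p̂)(1/n₁+1/n₂)) = √(0.709859·0.290141·0.0157247) = √(0.00323864) = 0.056909.
z = (0.626506 − 0.735294)/0.056909 = -0.108788/0.056909 = -1.912.

z = -1.912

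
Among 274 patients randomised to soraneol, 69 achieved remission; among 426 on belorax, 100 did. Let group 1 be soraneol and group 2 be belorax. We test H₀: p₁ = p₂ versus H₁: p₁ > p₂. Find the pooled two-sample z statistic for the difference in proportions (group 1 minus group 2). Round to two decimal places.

z = 0.52

p̂₁ = 69/274 ≈ 0.2518, p̂₂ = 100/426 ≈ 0.2347.
Pooled p̂ = (69+100)/(274+426) = 169/700 = 0.2414.
SE = √(0.183141 × 0.00599705) = 0.0331.
z = (0.2518 − 0.2347)/0.0331 = 0.0171/0.0331 = 0.52.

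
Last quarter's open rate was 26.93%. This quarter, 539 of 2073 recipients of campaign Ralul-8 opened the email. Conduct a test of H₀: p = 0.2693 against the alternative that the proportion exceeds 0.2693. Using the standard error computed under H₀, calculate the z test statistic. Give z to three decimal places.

z = -0.954

p̂ = 539/2073 = 0.26001.
Standard error under H₀: √(0.2693×0.7307/2073) = 0.00974.
z = (0.26001 − 0.2693)/0.00974 = -0.00929/0.00974 = -0.954.
p-value = P(Z > -0.954) ≈ 0.8298.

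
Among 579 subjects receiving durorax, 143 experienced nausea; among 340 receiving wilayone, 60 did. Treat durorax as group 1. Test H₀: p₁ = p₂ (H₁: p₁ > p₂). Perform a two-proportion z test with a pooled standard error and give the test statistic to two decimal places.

p̂₁ = 143/579 ≈ 0.2470, p̂₂ = 60/340 ≈ 0.1765.
Pooled p̂ = (143+60)/(579+340) = 203/919 = 0.2209.
SE = √(p̂(1−p̂)(1/n₁+1/n₂)) = √(0.2209·0.7791·0.00466829) = √(0.000803408) = 0.0283.
z = (0.2470 − 0.1765)/0.0283 = 0.0705/0.0283 = 2.49.
p-value = P(Z > 2.488) ≈ 0.0064.

z = 2.49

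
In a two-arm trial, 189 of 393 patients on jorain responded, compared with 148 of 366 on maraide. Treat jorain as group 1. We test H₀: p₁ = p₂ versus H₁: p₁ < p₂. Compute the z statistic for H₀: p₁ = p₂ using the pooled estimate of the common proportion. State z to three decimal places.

z = 2.121

p̂₁ = 189/393 ≈ 0.48092, p̂₂ = 148/366 ≈ 0.40437.
Pooled p̂ = (189+148)/(393+366) = 337/759 = 0.44401.
SE = √(p̂(1−p̂)(1/n₁+1/n₂)) = √(0.44401·0.55599·0.00527677) = √(0.00130265) = 0.03609.
z = (0.48092 − 0.40437)/0.03609 = 0.07655/0.03609 = 2.121.
p-value = P(Z < 2.121) ≈ 0.9830.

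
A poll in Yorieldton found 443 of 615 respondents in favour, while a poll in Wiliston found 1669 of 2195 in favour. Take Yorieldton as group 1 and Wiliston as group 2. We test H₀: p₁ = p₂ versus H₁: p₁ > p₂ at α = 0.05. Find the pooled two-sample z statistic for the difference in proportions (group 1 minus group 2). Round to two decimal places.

p̂₁ = 443/615 = 0.72033, p̂₂ = 1669/2195 = 0.76036.
Pooled p̂ = (443+1669)/(615+2195) = 2112/2810 = 0.75160.
SE = √(p̂(1−p̂)(1/n₁+1/n₂)) = √(0.75160·0.24840·0.0020816) = √(0.000388627) = 0.01971.
z = (0.72033 − 0.76036)/0.01971 = -0.04003/0.01971 = -2.03.
p-value = P(Z > -2.031) ≈ 0.9789, so at α = 0.05 we fail to reject H₀.

z = -2.03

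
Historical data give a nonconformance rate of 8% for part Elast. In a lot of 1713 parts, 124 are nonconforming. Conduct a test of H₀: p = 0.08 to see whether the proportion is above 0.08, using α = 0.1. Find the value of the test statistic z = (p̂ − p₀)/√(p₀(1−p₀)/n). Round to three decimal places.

p̂ = 124/1713 ≈ 0.072388.
Under H₀, SE = √(0.08·0.92/1713) = √(4.29656e-05) = 0.006555.
z = (0.072388 − 0.08)/0.006555 = -0.007612/0.006555 = -1.161.
p-value = P(Z > -1.161) ≈ 0.8772; since p > α = 0.1, fail to reject H₀.

z = -1.161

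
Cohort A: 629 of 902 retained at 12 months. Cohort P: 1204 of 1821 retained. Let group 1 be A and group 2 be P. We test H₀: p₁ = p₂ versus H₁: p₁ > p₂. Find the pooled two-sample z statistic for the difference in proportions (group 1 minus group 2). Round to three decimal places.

z = 1.894

p̂₁ = 629/902 ≈ 0.697339, p̂₂ = 1204/1821 ≈ 0.661175.
Pooled p̂ = (629+1204)/(902+1821) = 1833/2723 = 0.673155.
SE = √(0.220017 × 0.0016578) = 0.019098.
z = (0.697339 − 0.661175)/0.019098 = 0.036164/0.019098 = 1.894.
p-value = P(Z > 1.894) ≈ 0.0291.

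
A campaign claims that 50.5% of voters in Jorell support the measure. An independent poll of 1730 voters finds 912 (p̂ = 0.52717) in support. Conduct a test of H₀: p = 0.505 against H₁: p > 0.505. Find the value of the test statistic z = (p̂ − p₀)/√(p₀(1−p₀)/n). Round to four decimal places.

p̂ = 912/1730 = 0.527168.
SE = √(p₀(1−p₀)/n) = √(0.24998/1730) = 0.012021.
z = (0.527168 − 0.505)/0.012021 = 0.022168/0.012021 = 1.8441.
p-value = P(Z > 1.844) ≈ 0.0326.

z = 1.8441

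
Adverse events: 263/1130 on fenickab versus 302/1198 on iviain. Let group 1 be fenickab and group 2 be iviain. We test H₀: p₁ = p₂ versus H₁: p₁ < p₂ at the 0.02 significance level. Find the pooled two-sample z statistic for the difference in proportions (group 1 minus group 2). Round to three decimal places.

p̂₁ = 263/1130 = 0.23274, p̂₂ = 302/1198 = 0.25209.
Pooled p̂ = (263+302)/(1130+1198) = 565/2328 = 0.24270.
SE = √(0.183795 × 0.00171968) = 0.01778.
z = (0.23274 − 0.25209)/0.01778 = -0.01935/0.01778 = -1.088.
p-value = P(Z < -1.088) ≈ 0.1383; since p > α = 0.02, fail to reject H₀.

z = -1.088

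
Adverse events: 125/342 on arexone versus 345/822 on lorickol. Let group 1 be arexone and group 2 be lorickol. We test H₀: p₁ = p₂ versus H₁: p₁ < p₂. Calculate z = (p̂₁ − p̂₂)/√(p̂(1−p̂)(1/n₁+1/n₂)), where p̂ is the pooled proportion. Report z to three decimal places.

p̂₁ = 125/342 = 0.36550, p̂₂ = 345/822 = 0.41971.
Pooled p̂ = (125+345)/(342+822) = 470/1164 = 0.40378.
SE = √(p̂(1−p̂)(1/n₁+1/n₂)) = √(0.40378·0.59622·0.00414052) = √(0.000996796) = 0.03157.
z = (0.36550 − 0.41971)/0.03157 = -0.05421/0.03157 = -1.717.

z = -1.717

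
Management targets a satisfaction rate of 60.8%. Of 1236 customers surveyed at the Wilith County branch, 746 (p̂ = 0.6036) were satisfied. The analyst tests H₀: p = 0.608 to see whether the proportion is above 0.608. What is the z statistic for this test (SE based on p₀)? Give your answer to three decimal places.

z = -0.320

p̂ = 746/1236 ≈ 0.60356.
Under H₀, SE = √(0.608·0.392/1236) = √(0.000192828) = 0.01389.
z = (0.60356 − 0.608)/0.01389 = -0.00444/0.01389 = -0.320.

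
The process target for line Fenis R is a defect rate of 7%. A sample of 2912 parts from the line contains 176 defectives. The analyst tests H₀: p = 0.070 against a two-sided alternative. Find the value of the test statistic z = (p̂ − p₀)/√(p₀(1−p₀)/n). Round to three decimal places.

p̂ = 176/2912 ≈ 0.060440.
SE = √(p₀(1−p₀)/n) = √(0.0651/2912) = 0.004728.
z = (0.060440 − 0.07)/0.004728 = -0.009560/0.004728 = -2.022.

z = -2.022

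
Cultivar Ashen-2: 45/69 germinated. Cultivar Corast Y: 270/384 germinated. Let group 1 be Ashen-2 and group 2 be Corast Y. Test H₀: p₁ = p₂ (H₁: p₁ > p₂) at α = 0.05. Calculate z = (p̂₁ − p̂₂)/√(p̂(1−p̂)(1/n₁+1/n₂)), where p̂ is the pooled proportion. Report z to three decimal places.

p̂₁ = 45/69 = 0.65217, p̂₂ = 270/384 = 0.70312.
Pooled p̂ = (45+270)/(69+384) = 315/453 = 0.69536.
SE = √(0.211833 × 0.0170969) = 0.06018.
z = (0.65217 − 0.70312)/0.06018 = -0.05095/0.06018 = -0.847.
p-value = P(Z > -0.847) ≈ 0.8014, so at α = 0.05 we fail to reject H₀.

z = -0.847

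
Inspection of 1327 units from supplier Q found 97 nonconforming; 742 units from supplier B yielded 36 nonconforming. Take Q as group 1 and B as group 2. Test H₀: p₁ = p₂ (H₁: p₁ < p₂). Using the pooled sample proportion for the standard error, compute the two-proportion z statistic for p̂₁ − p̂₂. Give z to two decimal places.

z = 2.19

p̂₁ = 97/1327 = 0.07310, p̂₂ = 36/742 = 0.04852.
Pooled p̂ = (97+36)/(1327+742) = 133/2069 = 0.06428.
SE = √(0.0601501 × 0.00210129) = 0.01124.
z = (0.07310 − 0.04852)/0.01124 = 0.02458/0.01124 = 2.19.
p-value = P(Z < 2.186) ≈ 0.9856.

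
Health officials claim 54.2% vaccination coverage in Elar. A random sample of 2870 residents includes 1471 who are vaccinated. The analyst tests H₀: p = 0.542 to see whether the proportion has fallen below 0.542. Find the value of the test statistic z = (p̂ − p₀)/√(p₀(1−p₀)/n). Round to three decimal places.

z = -3.167

p̂ = 1471/2870 = 0.512544.
SE = √(p₀(1−p₀)/n) = √(0.24824/2870) = 0.009300.
z = (0.512544 − 0.542)/0.009300 = -0.029456/0.009300 = -3.167.
p-value = P(Z < -3.167) ≈ 0.0008.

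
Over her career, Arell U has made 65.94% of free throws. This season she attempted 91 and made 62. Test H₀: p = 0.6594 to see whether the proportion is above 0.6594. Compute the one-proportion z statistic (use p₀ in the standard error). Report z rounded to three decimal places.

z = 0.441

p̂ = 62/91 ≈ 0.68132.
Under H₀, SE = √(0.6594·0.3406/91) = √(0.00246804) = 0.04968.
z = (0.68132 − 0.6594)/0.04968 = 0.02192/0.04968 = 0.441.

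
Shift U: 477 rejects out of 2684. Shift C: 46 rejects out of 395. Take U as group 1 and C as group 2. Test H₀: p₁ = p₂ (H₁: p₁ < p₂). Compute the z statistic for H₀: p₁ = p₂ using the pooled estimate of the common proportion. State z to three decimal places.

z = 3.027

p̂₁ = 477/2684 = 0.17772, p̂₂ = 46/395 = 0.11646.
Pooled p̂ = (477+46)/(2684+395) = 523/3079 = 0.16986.
SE = √(0.141008 × 0.00290422) = 0.02024.
z = (0.17772 − 0.11646)/0.02024 = 0.06126/0.02024 = 3.027.
p-value = P(Z < 3.027) ≈ 0.9988.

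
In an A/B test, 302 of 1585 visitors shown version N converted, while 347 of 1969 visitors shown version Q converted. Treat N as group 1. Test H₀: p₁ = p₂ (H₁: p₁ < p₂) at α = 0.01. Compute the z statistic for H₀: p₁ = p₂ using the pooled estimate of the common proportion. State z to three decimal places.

p̂₁ = 302/1585 ≈ 0.19054, p̂₂ = 347/1969 ≈ 0.17623.
Pooled p̂ = (302+347)/(1585+1969) = 649/3554 = 0.18261.
SE = √(0.149264 × 0.00113879) = 0.01304.
z = (0.19054 − 0.17623)/0.01304 = 0.01431/0.01304 = 1.097.
p-value = P(Z < 1.097) ≈ 0.8637. With α = 0.01, fail to reject H₀.

z = 1.097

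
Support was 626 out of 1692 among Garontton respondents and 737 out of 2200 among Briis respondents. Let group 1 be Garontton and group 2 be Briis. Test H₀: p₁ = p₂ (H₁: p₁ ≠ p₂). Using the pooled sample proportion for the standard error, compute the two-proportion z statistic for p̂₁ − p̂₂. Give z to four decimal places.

p̂₁ = 626/1692 = 0.369976, p̂₂ = 737/2200 = 0.335000.
Pooled p̂ = (626+737)/(1692+2200) = 1363/3892 = 0.350206.
SE = √(0.227562 × 0.00104556) = 0.015425.
z = (0.369976 − 0.335000)/0.015425 = 0.034976/0.015425 = 2.2675.

z = 2.2675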